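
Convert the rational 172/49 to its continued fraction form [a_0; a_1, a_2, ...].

Run the Euclidean algorithm on 172 and 49; the successive quotients are the partial quotients a_0, a_1, ... (each step inverts the fractional part left over by the previous one):
  172 = 3*49 + 25, so a_0 = 3.
  49 = 1*25 + 24, so a_1 = 1.
  25 = 1*24 + 1, so a_2 = 1.
  24 = 24*1 + 0, so a_3 = 24.
The remainder reaches 0 after 4 divisions, so the expansion has 4 partial quotients, read off in order.

[3; 1, 1, 24]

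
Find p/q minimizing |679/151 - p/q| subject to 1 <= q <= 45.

9/2

Expand x = 679/151 as a continued fraction with the Euclidean algorithm:
  679 = 4*151 + 75, so a_0 = 4.
  151 = 2*75 + 1, so a_1 = 2.
  75 = 75*1 + 0, so a_2 = 75.
so x = [4; 2, 75].
Convergents (p_i = a_i*p_{i-1} + p_{i-2}, q_i = a_i*q_{i-1} + q_{i-2} with p_{-2}=0, p_{-1}=1, q_{-2}=1, q_{-1}=0), until the denominator exceeds 45:
  i=0: a_0=4, p_0 = 4*1 + 0 = 4, q_0 = 4*0 + 1 = 1.
  i=1: a_1=2, p_1 = 2*4 + 1 = 9, q_1 = 2*1 + 0 = 2.
  i=2: a_2=75, p_2 = 75*9 + 4 = 679, q_2 = 75*2 + 1 = 151.
q_2 = 151 > 45, so the last convergent with denominator <= 45 is p_1/q_1 = 9/2.
The closest fraction with denominator <= 45 is either p_1/q_1 or the intermediate fraction (k*p_1 + p_0)/(k*q_1 + q_0) with the largest k >= 1 whose denominator stays <= 45; these approach x as k grows, and every other convergent or intermediate fraction in range is farther away.
Largest k: floor((45 - q_0)/q_1) = floor((45 - 1)/2) = 22.
That gives (22*9 + 4)/(22*2 + 1) = 202/45.
Compare the errors: |x - 9/2| = |679*2 - 9*151|/(151*2) = 1/302, and |x - 202/45| = |679*45 - 202*151|/(151*45) = 53/6795.
Cross-multiplying, 1*6795 = 6795 < 16006 = 53*302, so 1/302 is smaller: the convergent 9/2 is closer to x than 202/45.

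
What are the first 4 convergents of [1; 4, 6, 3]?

Using the convergent recurrence p_i = a_i*p_{i-1} + p_{i-2}, q_i = a_i*q_{i-1} + q_{i-2} with p_{-2}=0, p_{-1}=1, q_{-2}=1, q_{-1}=0:
  i=0: a_0=1, p_0 = 1*1 + 0 = 1, q_0 = 1*0 + 1 = 1.
  i=1: a_1=4, p_1 = 4*1 + 1 = 5, q_1 = 4*1 + 0 = 4.
  i=2: a_2=6, p_2 = 6*5 + 1 = 31, q_2 = 6*4 + 1 = 25.
  i=3: a_3=3, p_3 = 3*31 + 5 = 98, q_3 = 3*25 + 4 = 79.

1/1, 5/4, 31/25, 98/79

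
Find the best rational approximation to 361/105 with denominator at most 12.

31/9

Expand x = 361/105 as a continued fraction with the Euclidean algorithm:
  361 = 3*105 + 46, so a_0 = 3.
  105 = 2*46 + 13, so a_1 = 2.
  46 = 3*13 + 7, so a_2 = 3.
  13 = 1*7 + 6, so a_3 = 1.
  7 = 1*6 + 1, so a_4 = 1.
  6 = 6*1 + 0, so a_5 = 6.
so x = [3; 2, 3, 1, 1, 6].
Convergents (p_i = a_i*p_{i-1} + p_{i-2}, q_i = a_i*q_{i-1} + q_{i-2} with p_{-2}=0, p_{-1}=1, q_{-2}=1, q_{-1}=0), until the denominator exceeds 12:
  i=0: a_0=3, p_0 = 3*1 + 0 = 3, q_0 = 3*0 + 1 = 1.
  i=1: a_1=2, p_1 = 2*3 + 1 = 7, q_1 = 2*1 + 0 = 2.
  i=2: a_2=3, p_2 = 3*7 + 3 = 24, q_2 = 3*2 + 1 = 7.
  i=3: a_3=1, p_3 = 1*24 + 7 = 31, q_3 = 1*7 + 2 = 9.
  i=4: a_4=1, p_4 = 1*31 + 24 = 55, q_4 = 1*9 + 7 = 16.
q_4 = 16 > 12, so the last convergent with denominator <= 12 is p_3/q_3 = 31/9.
The closest fraction with denominator <= 12 is either p_3/q_3 or the intermediate fraction (k*p_3 + p_2)/(k*q_3 + q_2) with the largest k >= 1 whose denominator stays <= 12; these approach x as k grows, and every other convergent or intermediate fraction in range is farther away.
Largest k: floor((12 - q_2)/q_3) = floor((12 - 7)/9) = 0.
Since k = 0, no intermediate fraction beyond p_3/q_3 has denominator <= 12, so the convergent 31/9 is the closest (its error is |361*9 - 31*105|/(105*9) = 6/945).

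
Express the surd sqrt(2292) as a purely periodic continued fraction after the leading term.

[47; (1, 6, 1, 94)]

Write x_i = (sqrt(2292) + m_i)/d_i with (m_0, d_0) = (0, 1). a_0 = floor(sqrt(2292)) = 47, since 47^2 = 2209 <= 2292 < 2304 = 48^2.
Iterate m_{i+1} = d_i*a_i - m_i, d_{i+1} = (2292 - m_{i+1}^2)/d_i, a_{i+1} = floor((a_0 + m_{i+1})/d_{i+1}):
  m_1 = 1*47 - 0 = 47, d_1 = (2292 - 47^2)/1 = 83/1 = 83, a_1 = floor((47 + 47)/83) = 1.
  m_2 = 83*1 - 47 = 36, d_2 = (2292 - 36^2)/83 = 996/83 = 12, a_2 = floor((47 + 36)/12) = 6.
  m_3 = 12*6 - 36 = 36, d_3 = (2292 - 36^2)/12 = 996/12 = 83, a_3 = floor((47 + 36)/83) = 1.
  m_4 = 83*1 - 36 = 47, d_4 = (2292 - 47^2)/83 = 83/83 = 1, a_4 = floor((47 + 47)/1) = 94.
  m_5 = 1*94 - 47 = 47, d_5 = (2292 - 47^2)/1 = 83/1 = 83: (m_5, d_5) = (m_1, d_1) = (47, 83), so from here the quotients repeat a_1, ..., a_4; the period length is 4.
Hence the expansion of sqrt(2292) is a_0 = 47 followed by the repeating block 1, 6, 1, 94 (period 4).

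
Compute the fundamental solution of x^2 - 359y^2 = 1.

(x, y) = (360, 19)

First expand sqrt(359) as a continued fraction. With x_i = (sqrt(359) + m_i)/d_i and (m_0, d_0) = (0, 1): a_0 = floor(sqrt(359)) = 18, since 18^2 = 324 <= 359 < 361 = 19^2.
Iterate m_{i+1} = d_i*a_i - m_i, d_{i+1} = (359 - m_{i+1}^2)/d_i, a_{i+1} = floor((a_0 + m_{i+1})/d_{i+1}):
  m_1 = 1*18 - 0 = 18, d_1 = (359 - 18^2)/1 = 35/1 = 35, a_1 = floor((18 + 18)/35) = 1.
  m_2 = 35*1 - 18 = 17, d_2 = (359 - 17^2)/35 = 70/35 = 2, a_2 = floor((18 + 17)/2) = 17.
  m_3 = 2*17 - 17 = 17, d_3 = (359 - 17^2)/2 = 70/2 = 35, a_3 = floor((18 + 17)/35) = 1.
  m_4 = 35*1 - 17 = 18, d_4 = (359 - 18^2)/35 = 35/35 = 1, a_4 = floor((18 + 18)/1) = 36.
  m_5 = 1*36 - 18 = 18, d_5 = (359 - 18^2)/1 = 35/1 = 35: (m_5, d_5) = (m_1, d_1) = (18, 35), so from here the quotients repeat a_1, ..., a_4; the period length is 4.
So sqrt(359) = [18; (1, 17, 1, 36)] with period length k = 4.
k is even, so the fundamental solution of x^2 - 359y^2 = 1 is (p_{k-1}, q_{k-1}) = (p_3, q_3); compute convergents through index 3.
Convergents (p_i = a_i*p_{i-1} + p_{i-2}, q_i = a_i*q_{i-1} + q_{i-2} with p_{-2}=0, p_{-1}=1, q_{-2}=1, q_{-1}=0):
  i=0: a_0=18, p_0 = 18*1 + 0 = 18, q_0 = 18*0 + 1 = 1.
  i=1: a_1=1, p_1 = 1*18 + 1 = 19, q_1 = 1*1 + 0 = 1.
  i=2: a_2=17, p_2 = 17*19 + 18 = 341, q_2 = 17*1 + 1 = 18.
  i=3: a_3=1, p_3 = 1*341 + 19 = 360, q_3 = 1*18 + 1 = 19.
Check: 360^2 - 359*19^2 = 129600 - 129599 = 1, so (x, y) = (360, 19) solves the equation, and by the theorem it is the least positive solution.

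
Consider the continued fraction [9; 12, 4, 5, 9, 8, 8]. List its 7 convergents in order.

Using the convergent recurrence p_i = a_i*p_{i-1} + p_{i-2}, q_i = a_i*q_{i-1} + q_{i-2} with p_{-2}=0, p_{-1}=1, q_{-2}=1, q_{-1}=0:
  i=0: a_0=9, p_0 = 9*1 + 0 = 9, q_0 = 9*0 + 1 = 1.
  i=1: a_1=12, p_1 = 12*9 + 1 = 109, q_1 = 12*1 + 0 = 12.
  i=2: a_2=4, p_2 = 4*109 + 9 = 445, q_2 = 4*12 + 1 = 49.
  i=3: a_3=5, p_3 = 5*445 + 109 = 2334, q_3 = 5*49 + 12 = 257.
  i=4: a_4=9, p_4 = 9*2334 + 445 = 21451, q_4 = 9*257 + 49 = 2362.
  i=5: a_5=8, p_5 = 8*21451 + 2334 = 173942, q_5 = 8*2362 + 257 = 19153.
  i=6: a_6=8, p_6 = 8*173942 + 21451 = 1412987, q_6 = 8*19153 + 2362 = 155586.

9/1, 109/12, 445/49, 2334/257, 21451/2362, 173942/19153, 1412987/155586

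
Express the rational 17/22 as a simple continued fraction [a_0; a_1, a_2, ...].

[0; 1, 3, 2, 2]

Run the Euclidean algorithm on 17 and 22; the successive quotients are the partial quotients a_0, a_1, ... (each step inverts the fractional part left over by the previous one):
  17 = 0*22 + 17, so a_0 = 0.
  22 = 1*17 + 5, so a_1 = 1.
  17 = 3*5 + 2, so a_2 = 3.
  5 = 2*2 + 1, so a_3 = 2.
  2 = 2*1 + 0, so a_4 = 2.
The remainder reaches 0 after 5 divisions, so the expansion has 5 partial quotients, read off in order.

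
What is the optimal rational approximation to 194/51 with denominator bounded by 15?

19/5

Expand x = 194/51 as a continued fraction with the Euclidean algorithm:
  194 = 3*51 + 41, so a_0 = 3.
  51 = 1*41 + 10, so a_1 = 1.
  41 = 4*10 + 1, so a_2 = 4.
  10 = 10*1 + 0, so a_3 = 10.
so x = [3; 1, 4, 10].
Convergents (p_i = a_i*p_{i-1} + p_{i-2}, q_i = a_i*q_{i-1} + q_{i-2} with p_{-2}=0, p_{-1}=1, q_{-2}=1, q_{-1}=0), until the denominator exceeds 15:
  i=0: a_0=3, p_0 = 3*1 + 0 = 3, q_0 = 3*0 + 1 = 1.
  i=1: a_1=1, p_1 = 1*3 + 1 = 4, q_1 = 1*1 + 0 = 1.
  i=2: a_2=4, p_2 = 4*4 + 3 = 19, q_2 = 4*1 + 1 = 5.
  i=3: a_3=10, p_3 = 10*19 + 4 = 194, q_3 = 10*5 + 1 = 51.
q_3 = 51 > 15, so the last convergent with denominator <= 15 is p_2/q_2 = 19/5.
The closest fraction with denominator <= 15 is either p_2/q_2 or the intermediate fraction (k*p_2 + p_1)/(k*q_2 + q_1) with the largest k >= 1 whose denominator stays <= 15; these approach x as k grows, and every other convergent or intermediate fraction in range is farther away.
Largest k: floor((15 - q_1)/q_2) = floor((15 - 1)/5) = 2.
That gives (2*19 + 4)/(2*5 + 1) = 42/11.
Compare the errors: |x - 19/5| = |194*5 - 19*51|/(51*5) = 1/255, and |x - 42/11| = |194*11 - 42*51|/(51*11) = 8/561.
Cross-multiplying, 1*561 = 561 < 2040 = 8*255, so 1/255 is smaller: the convergent 19/5 is closer to x than 42/11.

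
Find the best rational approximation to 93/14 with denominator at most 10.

53/8

Expand x = 93/14 as a continued fraction with the Euclidean algorithm:
  93 = 6*14 + 9, so a_0 = 6.
  14 = 1*9 + 5, so a_1 = 1.
  9 = 1*5 + 4, so a_2 = 1.
  5 = 1*4 + 1, so a_3 = 1.
  4 = 4*1 + 0, so a_4 = 4.
so x = [6; 1, 1, 1, 4].
Convergents (p_i = a_i*p_{i-1} + p_{i-2}, q_i = a_i*q_{i-1} + q_{i-2} with p_{-2}=0, p_{-1}=1, q_{-2}=1, q_{-1}=0), until the denominator exceeds 10:
  i=0: a_0=6, p_0 = 6*1 + 0 = 6, q_0 = 6*0 + 1 = 1.
  i=1: a_1=1, p_1 = 1*6 + 1 = 7, q_1 = 1*1 + 0 = 1.
  i=2: a_2=1, p_2 = 1*7 + 6 = 13, q_2 = 1*1 + 1 = 2.
  i=3: a_3=1, p_3 = 1*13 + 7 = 20, q_3 = 1*2 + 1 = 3.
  i=4: a_4=4, p_4 = 4*20 + 13 = 93, q_4 = 4*3 + 2 = 14.
q_4 = 14 > 10, so the last convergent with denominator <= 10 is p_3/q_3 = 20/3.
The closest fraction with denominator <= 10 is either p_3/q_3 or the intermediate fraction (k*p_3 + p_2)/(k*q_3 + q_2) with the largest k >= 1 whose denominator stays <= 10; these approach x as k grows, and every other convergent or intermediate fraction in range is farther away.
Largest k: floor((10 - q_2)/q_3) = floor((10 - 2)/3) = 2.
That gives (2*20 + 13)/(2*3 + 2) = 53/8.
Compare the errors: |x - 20/3| = |93*3 - 20*14|/(14*3) = 1/42, and |x - 53/8| = |93*8 - 53*14|/(14*8) = 2/112.
Cross-multiplying, 2*42 = 84 < 112 = 1*112, so 2/112 is smaller: the intermediate fraction 53/8 is closer to x than 20/3.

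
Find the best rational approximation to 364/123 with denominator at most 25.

Expand x = 364/123 as a continued fraction with the Euclidean algorithm:
  364 = 2*123 + 118, so a_0 = 2.
  123 = 1*118 + 5, so a_1 = 1.
  118 = 23*5 + 3, so a_2 = 23.
  5 = 1*3 + 2, so a_3 = 1.
  3 = 1*2 + 1, so a_4 = 1.
  2 = 2*1 + 0, so a_5 = 2.
so x = [2; 1, 23, 1, 1, 2].
Convergents (p_i = a_i*p_{i-1} + p_{i-2}, q_i = a_i*q_{i-1} + q_{i-2} with p_{-2}=0, p_{-1}=1, q_{-2}=1, q_{-1}=0), until the denominator exceeds 25:
  i=0: a_0=2, p_0 = 2*1 + 0 = 2, q_0 = 2*0 + 1 = 1.
  i=1: a_1=1, p_1 = 1*2 + 1 = 3, q_1 = 1*1 + 0 = 1.
  i=2: a_2=23, p_2 = 23*3 + 2 = 71, q_2 = 23*1 + 1 = 24.
  i=3: a_3=1, p_3 = 1*71 + 3 = 74, q_3 = 1*24 + 1 = 25.
  i=4: a_4=1, p_4 = 1*74 + 71 = 145, q_4 = 1*25 + 24 = 49.
q_4 = 49 > 25, so the last convergent with denominator <= 25 is p_3/q_3 = 74/25.
The closest fraction with denominator <= 25 is either p_3/q_3 or the intermediate fraction (k*p_3 + p_2)/(k*q_3 + q_2) with the largest k >= 1 whose denominator stays <= 25; these approach x as k grows, and every other convergent or intermediate fraction in range is farther away.
Largest k: floor((25 - q_2)/q_3) = floor((25 - 24)/25) = 0.
Since k = 0, no intermediate fraction beyond p_3/q_3 has denominator <= 25, so the convergent 74/25 is the closest (its error is |364*25 - 74*123|/(123*25) = 2/3075).

74/25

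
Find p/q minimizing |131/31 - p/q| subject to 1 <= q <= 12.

Expand x = 131/31 as a continued fraction with the Euclidean algorithm:
  131 = 4*31 + 7, so a_0 = 4.
  31 = 4*7 + 3, so a_1 = 4.
  7 = 2*3 + 1, so a_2 = 2.
  3 = 3*1 + 0, so a_3 = 3.
so x = [4; 4, 2, 3].
Convergents (p_i = a_i*p_{i-1} + p_{i-2}, q_i = a_i*q_{i-1} + q_{i-2} with p_{-2}=0, p_{-1}=1, q_{-2}=1, q_{-1}=0), until the denominator exceeds 12:
  i=0: a_0=4, p_0 = 4*1 + 0 = 4, q_0 = 4*0 + 1 = 1.
  i=1: a_1=4, p_1 = 4*4 + 1 = 17, q_1 = 4*1 + 0 = 4.
  i=2: a_2=2, p_2 = 2*17 + 4 = 38, q_2 = 2*4 + 1 = 9.
  i=3: a_3=3, p_3 = 3*38 + 17 = 131, q_3 = 3*9 + 4 = 31.
q_3 = 31 > 12, so the last convergent with denominator <= 12 is p_2/q_2 = 38/9.
The closest fraction with denominator <= 12 is either p_2/q_2 or the intermediate fraction (k*p_2 + p_1)/(k*q_2 + q_1) with the largest k >= 1 whose denominator stays <= 12; these approach x as k grows, and every other convergent or intermediate fraction in range is farther away.
Largest k: floor((12 - q_1)/q_2) = floor((12 - 4)/9) = 0.
Since k = 0, no intermediate fraction beyond p_2/q_2 has denominator <= 12, so the convergent 38/9 is the closest (its error is |131*9 - 38*31|/(31*9) = 1/279).

38/9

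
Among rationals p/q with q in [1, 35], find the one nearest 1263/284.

Expand x = 1263/284 as a continued fraction with the Euclidean algorithm:
  1263 = 4*284 + 127, so a_0 = 4.
  284 = 2*127 + 30, so a_1 = 2.
  127 = 4*30 + 7, so a_2 = 4.
  30 = 4*7 + 2, so a_3 = 4.
  7 = 3*2 + 1, so a_4 = 3.
  2 = 2*1 + 0, so a_5 = 2.
so x = [4; 2, 4, 4, 3, 2].
Convergents (p_i = a_i*p_{i-1} + p_{i-2}, q_i = a_i*q_{i-1} + q_{i-2} with p_{-2}=0, p_{-1}=1, q_{-2}=1, q_{-1}=0), until the denominator exceeds 35:
  i=0: a_0=4, p_0 = 4*1 + 0 = 4, q_0 = 4*0 + 1 = 1.
  i=1: a_1=2, p_1 = 2*4 + 1 = 9, q_1 = 2*1 + 0 = 2.
  i=2: a_2=4, p_2 = 4*9 + 4 = 40, q_2 = 4*2 + 1 = 9.
  i=3: a_3=4, p_3 = 4*40 + 9 = 169, q_3 = 4*9 + 2 = 38.
q_3 = 38 > 35, so the last convergent with denominator <= 35 is p_2/q_2 = 40/9.
The closest fraction with denominator <= 35 is either p_2/q_2 or the intermediate fraction (k*p_2 + p_1)/(k*q_2 + q_1) with the largest k >= 1 whose denominator stays <= 35; these approach x as k grows, and every other convergent or intermediate fraction in range is farther away.
Largest k: floor((35 - q_1)/q_2) = floor((35 - 2)/9) = 3.
That gives (3*40 + 9)/(3*9 + 2) = 129/29.
Compare the errors: |x - 40/9| = |1263*9 - 40*284|/(284*9) = 7/2556, and |x - 129/29| = |1263*29 - 129*284|/(284*29) = 9/8236.
Cross-multiplying, 9*2556 = 23004 < 57652 = 7*8236, so 9/8236 is smaller: the intermediate fraction 129/29 is closer to x than 40/9.

129/29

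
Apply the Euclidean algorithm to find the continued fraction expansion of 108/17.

Run the Euclidean algorithm on 108 and 17; the successive quotients are the partial quotients a_0, a_1, ... (each step inverts the fractional part left over by the previous one):
  108 = 6*17 + 6, so a_0 = 6.
  17 = 2*6 + 5, so a_1 = 2.
  6 = 1*5 + 1, so a_2 = 1.
  5 = 5*1 + 0, so a_3 = 5.
The remainder reaches 0 after 4 divisions, so the expansion has 4 partial quotients, read off in order.

[6; 2, 1, 5]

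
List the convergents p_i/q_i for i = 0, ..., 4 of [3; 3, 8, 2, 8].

Using the convergent recurrence p_i = a_i*p_{i-1} + p_{i-2}, q_i = a_i*q_{i-1} + q_{i-2} with p_{-2}=0, p_{-1}=1, q_{-2}=1, q_{-1}=0:
  i=0: a_0=3, p_0 = 3*1 + 0 = 3, q_0 = 3*0 + 1 = 1.
  i=1: a_1=3, p_1 = 3*3 + 1 = 10, q_1 = 3*1 + 0 = 3.
  i=2: a_2=8, p_2 = 8*10 + 3 = 83, q_2 = 8*3 + 1 = 25.
  i=3: a_3=2, p_3 = 2*83 + 10 = 176, q_3 = 2*25 + 3 = 53.
  i=4: a_4=8, p_4 = 8*176 + 83 = 1491, q_4 = 8*53 + 25 = 449.

3/1, 10/3, 83/25, 176/53, 1491/449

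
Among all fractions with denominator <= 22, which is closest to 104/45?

37/16

Expand x = 104/45 as a continued fraction with the Euclidean algorithm:
  104 = 2*45 + 14, so a_0 = 2.
  45 = 3*14 + 3, so a_1 = 3.
  14 = 4*3 + 2, so a_2 = 4.
  3 = 1*2 + 1, so a_3 = 1.
  2 = 2*1 + 0, so a_4 = 2.
so x = [2; 3, 4, 1, 2].
Convergents (p_i = a_i*p_{i-1} + p_{i-2}, q_i = a_i*q_{i-1} + q_{i-2} with p_{-2}=0, p_{-1}=1, q_{-2}=1, q_{-1}=0), until the denominator exceeds 22:
  i=0: a_0=2, p_0 = 2*1 + 0 = 2, q_0 = 2*0 + 1 = 1.
  i=1: a_1=3, p_1 = 3*2 + 1 = 7, q_1 = 3*1 + 0 = 3.
  i=2: a_2=4, p_2 = 4*7 + 2 = 30, q_2 = 4*3 + 1 = 13.
  i=3: a_3=1, p_3 = 1*30 + 7 = 37, q_3 = 1*13 + 3 = 16.
  i=4: a_4=2, p_4 = 2*37 + 30 = 104, q_4 = 2*16 + 13 = 45.
q_4 = 45 > 22, so the last convergent with denominator <= 22 is p_3/q_3 = 37/16.
The closest fraction with denominator <= 22 is either p_3/q_3 or the intermediate fraction (k*p_3 + p_2)/(k*q_3 + q_2) with the largest k >= 1 whose denominator stays <= 22; these approach x as k grows, and every other convergent or intermediate fraction in range is farther away.
Largest k: floor((22 - q_2)/q_3) = floor((22 - 13)/16) = 0.
Since k = 0, no intermediate fraction beyond p_3/q_3 has denominator <= 22, so the convergent 37/16 is the closest (its error is |104*16 - 37*45|/(45*16) = 1/720).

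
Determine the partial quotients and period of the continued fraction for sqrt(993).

[31; (1, 1, 20, 1, 1, 62)]

Write x_i = (sqrt(993) + m_i)/d_i with (m_0, d_0) = (0, 1). a_0 = floor(sqrt(993)) = 31, since 31^2 = 961 <= 993 < 1024 = 32^2.
Iterate m_{i+1} = d_i*a_i - m_i, d_{i+1} = (993 - m_{i+1}^2)/d_i, a_{i+1} = floor((a_0 + m_{i+1})/d_{i+1}):
  m_1 = 1*31 - 0 = 31, d_1 = (993 - 31^2)/1 = 32/1 = 32, a_1 = floor((31 + 31)/32) = 1.
  m_2 = 32*1 - 31 = 1, d_2 = (993 - 1^2)/32 = 992/32 = 31, a_2 = floor((31 + 1)/31) = 1.
  m_3 = 31*1 - 1 = 30, d_3 = (993 - 30^2)/31 = 93/31 = 3, a_3 = floor((31 + 30)/3) = 20.
  m_4 = 3*20 - 30 = 30, d_4 = (993 - 30^2)/3 = 93/3 = 31, a_4 = floor((31 + 30)/31) = 1.
  m_5 = 31*1 - 30 = 1, d_5 = (993 - 1^2)/31 = 992/31 = 32, a_5 = floor((31 + 1)/32) = 1.
  m_6 = 32*1 - 1 = 31, d_6 = (993 - 31^2)/32 = 32/32 = 1, a_6 = floor((31 + 31)/1) = 62.
  m_7 = 1*62 - 31 = 31, d_7 = (993 - 31^2)/1 = 32/1 = 32: (m_7, d_7) = (m_1, d_1) = (31, 32), so from here the quotients repeat a_1, ..., a_6; the period length is 6.
Hence the expansion of sqrt(993) is a_0 = 31 followed by the repeating block 1, 1, 20, 1, 1, 62 (period 6).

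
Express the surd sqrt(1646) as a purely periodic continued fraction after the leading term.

[40; (1, 1, 3, 40, 3, 1, 1, 80)]

Write x_i = (sqrt(1646) + m_i)/d_i with (m_0, d_0) = (0, 1). a_0 = floor(sqrt(1646)) = 40, since 40^2 = 1600 <= 1646 < 1681 = 41^2.
Iterate m_{i+1} = d_i*a_i - m_i, d_{i+1} = (1646 - m_{i+1}^2)/d_i, a_{i+1} = floor((a_0 + m_{i+1})/d_{i+1}):
  m_1 = 1*40 - 0 = 40, d_1 = (1646 - 40^2)/1 = 46/1 = 46, a_1 = floor((40 + 40)/46) = 1.
  m_2 = 46*1 - 40 = 6, d_2 = (1646 - 6^2)/46 = 1610/46 = 35, a_2 = floor((40 + 6)/35) = 1.
  m_3 = 35*1 - 6 = 29, d_3 = (1646 - 29^2)/35 = 805/35 = 23, a_3 = floor((40 + 29)/23) = 3.
  m_4 = 23*3 - 29 = 40, d_4 = (1646 - 40^2)/23 = 46/23 = 2, a_4 = floor((40 + 40)/2) = 40.
  m_5 = 2*40 - 40 = 40, d_5 = (1646 - 40^2)/2 = 46/2 = 23, a_5 = floor((40 + 40)/23) = 3.
  m_6 = 23*3 - 40 = 29, d_6 = (1646 - 29^2)/23 = 805/23 = 35, a_6 = floor((40 + 29)/35) = 1.
  m_7 = 35*1 - 29 = 6, d_7 = (1646 - 6^2)/35 = 1610/35 = 46, a_7 = floor((40 + 6)/46) = 1.
  m_8 = 46*1 - 6 = 40, d_8 = (1646 - 40^2)/46 = 46/46 = 1, a_8 = floor((40 + 40)/1) = 80.
  m_9 = 1*80 - 40 = 40, d_9 = (1646 - 40^2)/1 = 46/1 = 46: (m_9, d_9) = (m_1, d_1) = (40, 46), so from here the quotients repeat a_1, ..., a_8; the period length is 8.
Hence the expansion of sqrt(1646) is a_0 = 40 followed by the repeating block 1, 1, 3, 40, 3, 1, 1, 80 (period 8).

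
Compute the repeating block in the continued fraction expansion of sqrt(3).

[1; (1, 2)]

Write x_i = (sqrt(3) + m_i)/d_i with (m_0, d_0) = (0, 1). a_0 = floor(sqrt(3)) = 1, since 1^2 = 1 <= 3 < 4 = 2^2.
Iterate m_{i+1} = d_i*a_i - m_i, d_{i+1} = (3 - m_{i+1}^2)/d_i, a_{i+1} = floor((a_0 + m_{i+1})/d_{i+1}):
  m_1 = 1*1 - 0 = 1, d_1 = (3 - 1^2)/1 = 2/1 = 2, a_1 = floor((1 + 1)/2) = 1.
  m_2 = 2*1 - 1 = 1, d_2 = (3 - 1^2)/2 = 2/2 = 1, a_2 = floor((1 + 1)/1) = 2.
  m_3 = 1*2 - 1 = 1, d_3 = (3 - 1^2)/1 = 2/1 = 2: (m_3, d_3) = (m_1, d_1) = (1, 2), so from here the quotients repeat a_1, a_2; the period length is 2.
Hence the expansion of sqrt(3) is a_0 = 1 followed by the repeating block 1, 2 (period 2).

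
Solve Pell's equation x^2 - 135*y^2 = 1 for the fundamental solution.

(x, y) = (244, 21)

First expand sqrt(135) as a continued fraction. With x_i = (sqrt(135) + m_i)/d_i and (m_0, d_0) = (0, 1): a_0 = floor(sqrt(135)) = 11, since 11^2 = 121 <= 135 < 144 = 12^2.
Iterate m_{i+1} = d_i*a_i - m_i, d_{i+1} = (135 - m_{i+1}^2)/d_i, a_{i+1} = floor((a_0 + m_{i+1})/d_{i+1}):
  m_1 = 1*11 - 0 = 11, d_1 = (135 - 11^2)/1 = 14/1 = 14, a_1 = floor((11 + 11)/14) = 1.
  m_2 = 14*1 - 11 = 3, d_2 = (135 - 3^2)/14 = 126/14 = 9, a_2 = floor((11 + 3)/9) = 1.
  m_3 = 9*1 - 3 = 6, d_3 = (135 - 6^2)/9 = 99/9 = 11, a_3 = floor((11 + 6)/11) = 1.
  m_4 = 11*1 - 6 = 5, d_4 = (135 - 5^2)/11 = 110/11 = 10, a_4 = floor((11 + 5)/10) = 1.
  m_5 = 10*1 - 5 = 5, d_5 = (135 - 5^2)/10 = 110/10 = 11, a_5 = floor((11 + 5)/11) = 1.
  m_6 = 11*1 - 5 = 6, d_6 = (135 - 6^2)/11 = 99/11 = 9, a_6 = floor((11 + 6)/9) = 1.
  m_7 = 9*1 - 6 = 3, d_7 = (135 - 3^2)/9 = 126/9 = 14, a_7 = floor((11 + 3)/14) = 1.
  m_8 = 14*1 - 3 = 11, d_8 = (135 - 11^2)/14 = 14/14 = 1, a_8 = floor((11 + 11)/1) = 22.
  m_9 = 1*22 - 11 = 11, d_9 = (135 - 11^2)/1 = 14/1 = 14: (m_9, d_9) = (m_1, d_1) = (11, 14), so from here the quotients repeat a_1, ..., a_8; the period length is 8.
So sqrt(135) = [11; (1, 1, 1, 1, 1, 1, 1, 22)] with period length k = 8.
k is even, so the fundamental solution of x^2 - 135y^2 = 1 is (p_{k-1}, q_{k-1}) = (p_7, q_7); compute convergents through index 7.
Convergents (p_i = a_i*p_{i-1} + p_{i-2}, q_i = a_i*q_{i-1} + q_{i-2} with p_{-2}=0, p_{-1}=1, q_{-2}=1, q_{-1}=0):
  i=0: a_0=11, p_0 = 11*1 + 0 = 11, q_0 = 11*0 + 1 = 1.
  i=1: a_1=1, p_1 = 1*11 + 1 = 12, q_1 = 1*1 + 0 = 1.
  i=2: a_2=1, p_2 = 1*12 + 11 = 23, q_2 = 1*1 + 1 = 2.
  i=3: a_3=1, p_3 = 1*23 + 12 = 35, q_3 = 1*2 + 1 = 3.
  i=4: a_4=1, p_4 = 1*35 + 23 = 58, q_4 = 1*3 + 2 = 5.
  i=5: a_5=1, p_5 = 1*58 + 35 = 93, q_5 = 1*5 + 3 = 8.
  i=6: a_6=1, p_6 = 1*93 + 58 = 151, q_6 = 1*8 + 5 = 13.
  i=7: a_7=1, p_7 = 1*151 + 93 = 244, q_7 = 1*13 + 8 = 21.
Check: 244^2 - 135*21^2 = 59536 - 59535 = 1, so (x, y) = (244, 21) solves the equation, and by the theorem it is the least positive solution.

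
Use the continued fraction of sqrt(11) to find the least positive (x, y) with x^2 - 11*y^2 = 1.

First expand sqrt(11) as a continued fraction. With x_i = (sqrt(11) + m_i)/d_i and (m_0, d_0) = (0, 1): a_0 = floor(sqrt(11)) = 3, since 3^2 = 9 <= 11 < 16 = 4^2.
Iterate m_{i+1} = d_i*a_i - m_i, d_{i+1} = (11 - m_{i+1}^2)/d_i, a_{i+1} = floor((a_0 + m_{i+1})/d_{i+1}):
  m_1 = 1*3 - 0 = 3, d_1 = (11 - 3^2)/1 = 2/1 = 2, a_1 = floor((3 + 3)/2) = 3.
  m_2 = 2*3 - 3 = 3, d_2 = (11 - 3^2)/2 = 2/2 = 1, a_2 = floor((3 + 3)/1) = 6.
  m_3 = 1*6 - 3 = 3, d_3 = (11 - 3^2)/1 = 2/1 = 2: (m_3, d_3) = (m_1, d_1) = (3, 2), so from here the quotients repeat a_1, a_2; the period length is 2.
So sqrt(11) = [3; (3, 6)] with period length k = 2.
k is even, so the fundamental solution of x^2 - 11y^2 = 1 is (p_{k-1}, q_{k-1}) = (p_1, q_1); compute convergents through index 1.
Convergents (p_i = a_i*p_{i-1} + p_{i-2}, q_i = a_i*q_{i-1} + q_{i-2} with p_{-2}=0, p_{-1}=1, q_{-2}=1, q_{-1}=0):
  i=0: a_0=3, p_0 = 3*1 + 0 = 3, q_0 = 3*0 + 1 = 1.
  i=1: a_1=3, p_1 = 3*3 + 1 = 10, q_1 = 3*1 + 0 = 3.
Check: 10^2 - 11*3^2 = 100 - 99 = 1, so (x, y) = (10, 3) solves the equation, and by the theorem it is the least positive solution.

(x, y) = (10, 3)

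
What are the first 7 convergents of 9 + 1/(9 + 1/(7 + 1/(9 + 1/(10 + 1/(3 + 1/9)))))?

9/1, 82/9, 583/64, 5329/585, 53873/5914, 166948/18327, 1556405/170857

Using the convergent recurrence p_i = a_i*p_{i-1} + p_{i-2}, q_i = a_i*q_{i-1} + q_{i-2} with p_{-2}=0, p_{-1}=1, q_{-2}=1, q_{-1}=0:
  i=0: a_0=9, p_0 = 9*1 + 0 = 9, q_0 = 9*0 + 1 = 1.
  i=1: a_1=9, p_1 = 9*9 + 1 = 82, q_1 = 9*1 + 0 = 9.
  i=2: a_2=7, p_2 = 7*82 + 9 = 583, q_2 = 7*9 + 1 = 64.
  i=3: a_3=9, p_3 = 9*583 + 82 = 5329, q_3 = 9*64 + 9 = 585.
  i=4: a_4=10, p_4 = 10*5329 + 583 = 53873, q_4 = 10*585 + 64 = 5914.
  i=5: a_5=3, p_5 = 3*53873 + 5329 = 166948, q_5 = 3*5914 + 585 = 18327.
  i=6: a_6=9, p_6 = 9*166948 + 53873 = 1556405, q_6 = 9*18327 + 5914 = 170857.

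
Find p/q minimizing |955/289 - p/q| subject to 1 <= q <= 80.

76/23

Expand x = 955/289 as a continued fraction with the Euclidean algorithm:
  955 = 3*289 + 88, so a_0 = 3.
  289 = 3*88 + 25, so a_1 = 3.
  88 = 3*25 + 13, so a_2 = 3.
  25 = 1*13 + 12, so a_3 = 1.
  13 = 1*12 + 1, so a_4 = 1.
  12 = 12*1 + 0, so a_5 = 12.
so x = [3; 3, 3, 1, 1, 12].
Convergents (p_i = a_i*p_{i-1} + p_{i-2}, q_i = a_i*q_{i-1} + q_{i-2} with p_{-2}=0, p_{-1}=1, q_{-2}=1, q_{-1}=0), until the denominator exceeds 80:
  i=0: a_0=3, p_0 = 3*1 + 0 = 3, q_0 = 3*0 + 1 = 1.
  i=1: a_1=3, p_1 = 3*3 + 1 = 10, q_1 = 3*1 + 0 = 3.
  i=2: a_2=3, p_2 = 3*10 + 3 = 33, q_2 = 3*3 + 1 = 10.
  i=3: a_3=1, p_3 = 1*33 + 10 = 43, q_3 = 1*10 + 3 = 13.
  i=4: a_4=1, p_4 = 1*43 + 33 = 76, q_4 = 1*13 + 10 = 23.
  i=5: a_5=12, p_5 = 12*76 + 43 = 955, q_5 = 12*23 + 13 = 289.
q_5 = 289 > 80, so the last convergent with denominator <= 80 is p_4/q_4 = 76/23.
The closest fraction with denominator <= 80 is either p_4/q_4 or the intermediate fraction (k*p_4 + p_3)/(k*q_4 + q_3) with the largest k >= 1 whose denominator stays <= 80; these approach x as k grows, and every other convergent or intermediate fraction in range is farther away.
Largest k: floor((80 - q_3)/q_4) = floor((80 - 13)/23) = 2.
That gives (2*76 + 43)/(2*23 + 13) = 195/59.
Compare the errors: |x - 76/23| = |955*23 - 76*289|/(289*23) = 1/6647, and |x - 195/59| = |955*59 - 195*289|/(289*59) = 10/17051.
Cross-multiplying, 1*17051 = 17051 < 66470 = 10*6647, so 1/6647 is smaller: the convergent 76/23 is closer to x than 195/59.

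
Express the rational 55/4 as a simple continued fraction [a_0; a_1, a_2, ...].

Run the Euclidean algorithm on 55 and 4; the successive quotients are the partial quotients a_0, a_1, ... (each step inverts the fractional part left over by the previous one):
  55 = 13*4 + 3, so a_0 = 13.
  4 = 1*3 + 1, so a_1 = 1.
  3 = 3*1 + 0, so a_2 = 3.
The remainder reaches 0 after 3 divisions, so the expansion has 3 partial quotients, read off in order.

[13; 1, 3]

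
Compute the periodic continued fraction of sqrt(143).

[11; (1, 22)]

Write x_i = (sqrt(143) + m_i)/d_i with (m_0, d_0) = (0, 1). a_0 = floor(sqrt(143)) = 11, since 11^2 = 121 <= 143 < 144 = 12^2.
Iterate m_{i+1} = d_i*a_i - m_i, d_{i+1} = (143 - m_{i+1}^2)/d_i, a_{i+1} = floor((a_0 + m_{i+1})/d_{i+1}):
  m_1 = 1*11 - 0 = 11, d_1 = (143 - 11^2)/1 = 22/1 = 22, a_1 = floor((11 + 11)/22) = 1.
  m_2 = 22*1 - 11 = 11, d_2 = (143 - 11^2)/22 = 22/22 = 1, a_2 = floor((11 + 11)/1) = 22.
  m_3 = 1*22 - 11 = 11, d_3 = (143 - 11^2)/1 = 22/1 = 22: (m_3, d_3) = (m_1, d_1) = (11, 22), so from here the quotients repeat a_1, a_2; the period length is 2.
Hence the expansion of sqrt(143) is a_0 = 11 followed by the repeating block 1, 22 (period 2).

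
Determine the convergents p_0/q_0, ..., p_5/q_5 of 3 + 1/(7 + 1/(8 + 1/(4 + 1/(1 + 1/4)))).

Using the convergent recurrence p_i = a_i*p_{i-1} + p_{i-2}, q_i = a_i*q_{i-1} + q_{i-2} with p_{-2}=0, p_{-1}=1, q_{-2}=1, q_{-1}=0:
  i=0: a_0=3, p_0 = 3*1 + 0 = 3, q_0 = 3*0 + 1 = 1.
  i=1: a_1=7, p_1 = 7*3 + 1 = 22, q_1 = 7*1 + 0 = 7.
  i=2: a_2=8, p_2 = 8*22 + 3 = 179, q_2 = 8*7 + 1 = 57.
  i=3: a_3=4, p_3 = 4*179 + 22 = 738, q_3 = 4*57 + 7 = 235.
  i=4: a_4=1, p_4 = 1*738 + 179 = 917, q_4 = 1*235 + 57 = 292.
  i=5: a_5=4, p_5 = 4*917 + 738 = 4406, q_5 = 4*292 + 235 = 1403.

3/1, 22/7, 179/57, 738/235, 917/292, 4406/1403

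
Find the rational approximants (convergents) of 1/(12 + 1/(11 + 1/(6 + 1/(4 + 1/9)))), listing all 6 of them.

0/1, 1/12, 11/133, 67/810, 279/3373, 2578/31167

Using the convergent recurrence p_i = a_i*p_{i-1} + p_{i-2}, q_i = a_i*q_{i-1} + q_{i-2} with p_{-2}=0, p_{-1}=1, q_{-2}=1, q_{-1}=0:
  i=0: a_0=0, p_0 = 0*1 + 0 = 0, q_0 = 0*0 + 1 = 1.
  i=1: a_1=12, p_1 = 12*0 + 1 = 1, q_1 = 12*1 + 0 = 12.
  i=2: a_2=11, p_2 = 11*1 + 0 = 11, q_2 = 11*12 + 1 = 133.
  i=3: a_3=6, p_3 = 6*11 + 1 = 67, q_3 = 6*133 + 12 = 810.
  i=4: a_4=4, p_4 = 4*67 + 11 = 279, q_4 = 4*810 + 133 = 3373.
  i=5: a_5=9, p_5 = 9*279 + 67 = 2578, q_5 = 9*3373 + 810 = 31167.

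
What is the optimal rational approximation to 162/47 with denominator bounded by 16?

Expand x = 162/47 as a continued fraction with the Euclidean algorithm:
  162 = 3*47 + 21, so a_0 = 3.
  47 = 2*21 + 5, so a_1 = 2.
  21 = 4*5 + 1, so a_2 = 4.
  5 = 5*1 + 0, so a_3 = 5.
so x = [3; 2, 4, 5].
Convergents (p_i = a_i*p_{i-1} + p_{i-2}, q_i = a_i*q_{i-1} + q_{i-2} with p_{-2}=0, p_{-1}=1, q_{-2}=1, q_{-1}=0), until the denominator exceeds 16:
  i=0: a_0=3, p_0 = 3*1 + 0 = 3, q_0 = 3*0 + 1 = 1.
  i=1: a_1=2, p_1 = 2*3 + 1 = 7, q_1 = 2*1 + 0 = 2.
  i=2: a_2=4, p_2 = 4*7 + 3 = 31, q_2 = 4*2 + 1 = 9.
  i=3: a_3=5, p_3 = 5*31 + 7 = 162, q_3 = 5*9 + 2 = 47.
q_3 = 47 > 16, so the last convergent with denominator <= 16 is p_2/q_2 = 31/9.
The closest fraction with denominator <= 16 is either p_2/q_2 or the intermediate fraction (k*p_2 + p_1)/(k*q_2 + q_1) with the largest k >= 1 whose denominator stays <= 16; these approach x as k grows, and every other convergent or intermediate fraction in range is farther away.
Largest k: floor((16 - q_1)/q_2) = floor((16 - 2)/9) = 1.
That gives (1*31 + 7)/(1*9 + 2) = 38/11.
Compare the errors: |x - 31/9| = |162*9 - 31*47|/(47*9) = 1/423, and |x - 38/11| = |162*11 - 38*47|/(47*11) = 4/517.
Cross-multiplying, 1*517 = 517 < 1692 = 4*423, so 1/423 is smaller: the convergent 31/9 is closer to x than 38/11.

31/9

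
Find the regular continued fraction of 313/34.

[9; 4, 1, 6]

Run the Euclidean algorithm on 313 and 34; the successive quotients are the partial quotients a_0, a_1, ... (each step inverts the fractional part left over by the previous one):
  313 = 9*34 + 7, so a_0 = 9.
  34 = 4*7 + 6, so a_1 = 4.
  7 = 1*6 + 1, so a_2 = 1.
  6 = 6*1 + 0, so a_3 = 6.
The remainder reaches 0 after 4 divisions, so the expansion has 4 partial quotients, read off in order.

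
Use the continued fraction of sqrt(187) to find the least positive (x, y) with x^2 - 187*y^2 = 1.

First expand sqrt(187) as a continued fraction. With x_i = (sqrt(187) + m_i)/d_i and (m_0, d_0) = (0, 1): a_0 = floor(sqrt(187)) = 13, since 13^2 = 169 <= 187 < 196 = 14^2.
Iterate m_{i+1} = d_i*a_i - m_i, d_{i+1} = (187 - m_{i+1}^2)/d_i, a_{i+1} = floor((a_0 + m_{i+1})/d_{i+1}):
  m_1 = 1*13 - 0 = 13, d_1 = (187 - 13^2)/1 = 18/1 = 18, a_1 = floor((13 + 13)/18) = 1.
  m_2 = 18*1 - 13 = 5, d_2 = (187 - 5^2)/18 = 162/18 = 9, a_2 = floor((13 + 5)/9) = 2.
  m_3 = 9*2 - 5 = 13, d_3 = (187 - 13^2)/9 = 18/9 = 2, a_3 = floor((13 + 13)/2) = 13.
  m_4 = 2*13 - 13 = 13, d_4 = (187 - 13^2)/2 = 18/2 = 9, a_4 = floor((13 + 13)/9) = 2.
  m_5 = 9*2 - 13 = 5, d_5 = (187 - 5^2)/9 = 162/9 = 18, a_5 = floor((13 + 5)/18) = 1.
  m_6 = 18*1 - 5 = 13, d_6 = (187 - 13^2)/18 = 18/18 = 1, a_6 = floor((13 + 13)/1) = 26.
  m_7 = 1*26 - 13 = 13, d_7 = (187 - 13^2)/1 = 18/1 = 18: (m_7, d_7) = (m_1, d_1) = (13, 18), so from here the quotients repeat a_1, ..., a_6; the period length is 6.
So sqrt(187) = [13; (1, 2, 13, 2, 1, 26)] with period length k = 6.
k is even, so the fundamental solution of x^2 - 187y^2 = 1 is (p_{k-1}, q_{k-1}) = (p_5, q_5); compute convergents through index 5.
Convergents (p_i = a_i*p_{i-1} + p_{i-2}, q_i = a_i*q_{i-1} + q_{i-2} with p_{-2}=0, p_{-1}=1, q_{-2}=1, q_{-1}=0):
  i=0: a_0=13, p_0 = 13*1 + 0 = 13, q_0 = 13*0 + 1 = 1.
  i=1: a_1=1, p_1 = 1*13 + 1 = 14, q_1 = 1*1 + 0 = 1.
  i=2: a_2=2, p_2 = 2*14 + 13 = 41, q_2 = 2*1 + 1 = 3.
  i=3: a_3=13, p_3 = 13*41 + 14 = 547, q_3 = 13*3 + 1 = 40.
  i=4: a_4=2, p_4 = 2*547 + 41 = 1135, q_4 = 2*40 + 3 = 83.
  i=5: a_5=1, p_5 = 1*1135 + 547 = 1682, q_5 = 1*83 + 40 = 123.
Check: 1682^2 - 187*123^2 = 2829124 - 2829123 = 1, so (x, y) = (1682, 123) solves the equation, and by the theorem it is the least positive solution.

(x, y) = (1682, 123)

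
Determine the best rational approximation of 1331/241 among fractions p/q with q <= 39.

Expand x = 1331/241 as a continued fraction with the Euclidean algorithm:
  1331 = 5*241 + 126, so a_0 = 5.
  241 = 1*126 + 115, so a_1 = 1.
  126 = 1*115 + 11, so a_2 = 1.
  115 = 10*11 + 5, so a_3 = 10.
  11 = 2*5 + 1, so a_4 = 2.
  5 = 5*1 + 0, so a_5 = 5.
so x = [5; 1, 1, 10, 2, 5].
Convergents (p_i = a_i*p_{i-1} + p_{i-2}, q_i = a_i*q_{i-1} + q_{i-2} with p_{-2}=0, p_{-1}=1, q_{-2}=1, q_{-1}=0), until the denominator exceeds 39:
  i=0: a_0=5, p_0 = 5*1 + 0 = 5, q_0 = 5*0 + 1 = 1.
  i=1: a_1=1, p_1 = 1*5 + 1 = 6, q_1 = 1*1 + 0 = 1.
  i=2: a_2=1, p_2 = 1*6 + 5 = 11, q_2 = 1*1 + 1 = 2.
  i=3: a_3=10, p_3 = 10*11 + 6 = 116, q_3 = 10*2 + 1 = 21.
  i=4: a_4=2, p_4 = 2*116 + 11 = 243, q_4 = 2*21 + 2 = 44.
q_4 = 44 > 39, so the last convergent with denominator <= 39 is p_3/q_3 = 116/21.
The closest fraction with denominator <= 39 is either p_3/q_3 or the intermediate fraction (k*p_3 + p_2)/(k*q_3 + q_2) with the largest k >= 1 whose denominator stays <= 39; these approach x as k grows, and every other convergent or intermediate fraction in range is farther away.
Largest k: floor((39 - q_2)/q_3) = floor((39 - 2)/21) = 1.
That gives (1*116 + 11)/(1*21 + 2) = 127/23.
Compare the errors: |x - 116/21| = |1331*21 - 116*241|/(241*21) = 5/5061, and |x - 127/23| = |1331*23 - 127*241|/(241*23) = 6/5543.
Cross-multiplying, 5*5543 = 27715 < 30366 = 6*5061, so 5/5061 is smaller: the convergent 116/21 is closer to x than 127/23.

116/21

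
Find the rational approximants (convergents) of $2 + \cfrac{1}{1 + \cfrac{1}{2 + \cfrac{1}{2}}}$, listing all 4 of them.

2/1, 3/1, 8/3, 19/7

Using the convergent recurrence p_i = a_i*p_{i-1} + p_{i-2}, q_i = a_i*q_{i-1} + q_{i-2} with p_{-2}=0, p_{-1}=1, q_{-2}=1, q_{-1}=0:
  i=0: a_0=2, p_0 = 2*1 + 0 = 2, q_0 = 2*0 + 1 = 1.
  i=1: a_1=1, p_1 = 1*2 + 1 = 3, q_1 = 1*1 + 0 = 1.
  i=2: a_2=2, p_2 = 2*3 + 2 = 8, q_2 = 2*1 + 1 = 3.
  i=3: a_3=2, p_3 = 2*8 + 3 = 19, q_3 = 2*3 + 1 = 7.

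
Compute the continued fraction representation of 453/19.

[23; 1, 5, 3]

Run the Euclidean algorithm on 453 and 19; the successive quotients are the partial quotients a_0, a_1, ... (each step inverts the fractional part left over by the previous one):
  453 = 23*19 + 16, so a_0 = 23.
  19 = 1*16 + 3, so a_1 = 1.
  16 = 5*3 + 1, so a_2 = 5.
  3 = 3*1 + 0, so a_3 = 3.
The remainder reaches 0 after 4 divisions, so the expansion has 4 partial quotients, read off in order.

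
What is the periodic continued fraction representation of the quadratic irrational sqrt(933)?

Write x_i = (sqrt(933) + m_i)/d_i with (m_0, d_0) = (0, 1). a_0 = floor(sqrt(933)) = 30, since 30^2 = 900 <= 933 < 961 = 31^2.
Iterate m_{i+1} = d_i*a_i - m_i, d_{i+1} = (933 - m_{i+1}^2)/d_i, a_{i+1} = floor((a_0 + m_{i+1})/d_{i+1}):
  m_1 = 1*30 - 0 = 30, d_1 = (933 - 30^2)/1 = 33/1 = 33, a_1 = floor((30 + 30)/33) = 1.
  m_2 = 33*1 - 30 = 3, d_2 = (933 - 3^2)/33 = 924/33 = 28, a_2 = floor((30 + 3)/28) = 1.
  m_3 = 28*1 - 3 = 25, d_3 = (933 - 25^2)/28 = 308/28 = 11, a_3 = floor((30 + 25)/11) = 5.
  m_4 = 11*5 - 25 = 30, d_4 = (933 - 30^2)/11 = 33/11 = 3, a_4 = floor((30 + 30)/3) = 20.
  m_5 = 3*20 - 30 = 30, d_5 = (933 - 30^2)/3 = 33/3 = 11, a_5 = floor((30 + 30)/11) = 5.
  m_6 = 11*5 - 30 = 25, d_6 = (933 - 25^2)/11 = 308/11 = 28, a_6 = floor((30 + 25)/28) = 1.
  m_7 = 28*1 - 25 = 3, d_7 = (933 - 3^2)/28 = 924/28 = 33, a_7 = floor((30 + 3)/33) = 1.
  m_8 = 33*1 - 3 = 30, d_8 = (933 - 30^2)/33 = 33/33 = 1, a_8 = floor((30 + 30)/1) = 60.
  m_9 = 1*60 - 30 = 30, d_9 = (933 - 30^2)/1 = 33/1 = 33: (m_9, d_9) = (m_1, d_1) = (30, 33), so from here the quotients repeat a_1, ..., a_8; the period length is 8.
Hence the expansion of sqrt(933) is a_0 = 30 followed by the repeating block 1, 1, 5, 20, 5, 1, 1, 60 (period 8).

[30; (1, 1, 5, 20, 5, 1, 1, 60)]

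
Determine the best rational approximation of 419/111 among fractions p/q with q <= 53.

151/40

Expand x = 419/111 as a continued fraction with the Euclidean algorithm:
  419 = 3*111 + 86, so a_0 = 3.
  111 = 1*86 + 25, so a_1 = 1.
  86 = 3*25 + 11, so a_2 = 3.
  25 = 2*11 + 3, so a_3 = 2.
  11 = 3*3 + 2, so a_4 = 3.
  3 = 1*2 + 1, so a_5 = 1.
  2 = 2*1 + 0, so a_6 = 2.
so x = [3; 1, 3, 2, 3, 1, 2].
Convergents (p_i = a_i*p_{i-1} + p_{i-2}, q_i = a_i*q_{i-1} + q_{i-2} with p_{-2}=0, p_{-1}=1, q_{-2}=1, q_{-1}=0), until the denominator exceeds 53:
  i=0: a_0=3, p_0 = 3*1 + 0 = 3, q_0 = 3*0 + 1 = 1.
  i=1: a_1=1, p_1 = 1*3 + 1 = 4, q_1 = 1*1 + 0 = 1.
  i=2: a_2=3, p_2 = 3*4 + 3 = 15, q_2 = 3*1 + 1 = 4.
  i=3: a_3=2, p_3 = 2*15 + 4 = 34, q_3 = 2*4 + 1 = 9.
  i=4: a_4=3, p_4 = 3*34 + 15 = 117, q_4 = 3*9 + 4 = 31.
  i=5: a_5=1, p_5 = 1*117 + 34 = 151, q_5 = 1*31 + 9 = 40.
  i=6: a_6=2, p_6 = 2*151 + 117 = 419, q_6 = 2*40 + 31 = 111.
q_6 = 111 > 53, so the last convergent with denominator <= 53 is p_5/q_5 = 151/40.
The closest fraction with denominator <= 53 is either p_5/q_5 or the intermediate fraction (k*p_5 + p_4)/(k*q_5 + q_4) with the largest k >= 1 whose denominator stays <= 53; these approach x as k grows, and every other convergent or intermediate fraction in range is farther away.
Largest k: floor((53 - q_4)/q_5) = floor((53 - 31)/40) = 0.
Since k = 0, no intermediate fraction beyond p_5/q_5 has denominator <= 53, so the convergent 151/40 is the closest (its error is |419*40 - 151*111|/(111*40) = 1/4440).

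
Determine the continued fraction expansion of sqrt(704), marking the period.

[26; (1, 1, 7, 13, 7, 1, 1, 52)]

Write x_i = (sqrt(704) + m_i)/d_i with (m_0, d_0) = (0, 1). a_0 = floor(sqrt(704)) = 26, since 26^2 = 676 <= 704 < 729 = 27^2.
Iterate m_{i+1} = d_i*a_i - m_i, d_{i+1} = (704 - m_{i+1}^2)/d_i, a_{i+1} = floor((a_0 + m_{i+1})/d_{i+1}):
  m_1 = 1*26 - 0 = 26, d_1 = (704 - 26^2)/1 = 28/1 = 28, a_1 = floor((26 + 26)/28) = 1.
  m_2 = 28*1 - 26 = 2, d_2 = (704 - 2^2)/28 = 700/28 = 25, a_2 = floor((26 + 2)/25) = 1.
  m_3 = 25*1 - 2 = 23, d_3 = (704 - 23^2)/25 = 175/25 = 7, a_3 = floor((26 + 23)/7) = 7.
  m_4 = 7*7 - 23 = 26, d_4 = (704 - 26^2)/7 = 28/7 = 4, a_4 = floor((26 + 26)/4) = 13.
  m_5 = 4*13 - 26 = 26, d_5 = (704 - 26^2)/4 = 28/4 = 7, a_5 = floor((26 + 26)/7) = 7.
  m_6 = 7*7 - 26 = 23, d_6 = (704 - 23^2)/7 = 175/7 = 25, a_6 = floor((26 + 23)/25) = 1.
  m_7 = 25*1 - 23 = 2, d_7 = (704 - 2^2)/25 = 700/25 = 28, a_7 = floor((26 + 2)/28) = 1.
  m_8 = 28*1 - 2 = 26, d_8 = (704 - 26^2)/28 = 28/28 = 1, a_8 = floor((26 + 26)/1) = 52.
  m_9 = 1*52 - 26 = 26, d_9 = (704 - 26^2)/1 = 28/1 = 28: (m_9, d_9) = (m_1, d_1) = (26, 28), so from here the quotients repeat a_1, ..., a_8; the period length is 8.
Hence the expansion of sqrt(704) is a_0 = 26 followed by the repeating block 1, 1, 7, 13, 7, 1, 1, 52 (period 8).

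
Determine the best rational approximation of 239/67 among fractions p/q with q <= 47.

132/37

Expand x = 239/67 as a continued fraction with the Euclidean algorithm:
  239 = 3*67 + 38, so a_0 = 3.
  67 = 1*38 + 29, so a_1 = 1.
  38 = 1*29 + 9, so a_2 = 1.
  29 = 3*9 + 2, so a_3 = 3.
  9 = 4*2 + 1, so a_4 = 4.
  2 = 2*1 + 0, so a_5 = 2.
so x = [3; 1, 1, 3, 4, 2].
Convergents (p_i = a_i*p_{i-1} + p_{i-2}, q_i = a_i*q_{i-1} + q_{i-2} with p_{-2}=0, p_{-1}=1, q_{-2}=1, q_{-1}=0), until the denominator exceeds 47:
  i=0: a_0=3, p_0 = 3*1 + 0 = 3, q_0 = 3*0 + 1 = 1.
  i=1: a_1=1, p_1 = 1*3 + 1 = 4, q_1 = 1*1 + 0 = 1.
  i=2: a_2=1, p_2 = 1*4 + 3 = 7, q_2 = 1*1 + 1 = 2.
  i=3: a_3=3, p_3 = 3*7 + 4 = 25, q_3 = 3*2 + 1 = 7.
  i=4: a_4=4, p_4 = 4*25 + 7 = 107, q_4 = 4*7 + 2 = 30.
  i=5: a_5=2, p_5 = 2*107 + 25 = 239, q_5 = 2*30 + 7 = 67.
q_5 = 67 > 47, so the last convergent with denominator <= 47 is p_4/q_4 = 107/30.
The closest fraction with denominator <= 47 is either p_4/q_4 or the intermediate fraction (k*p_4 + p_3)/(k*q_4 + q_3) with the largest k >= 1 whose denominator stays <= 47; these approach x as k grows, and every other convergent or intermediate fraction in range is farther away.
Largest k: floor((47 - q_3)/q_4) = floor((47 - 7)/30) = 1.
That gives (1*107 + 25)/(1*30 + 7) = 132/37.
Compare the errors: |x - 107/30| = |239*30 - 107*67|/(67*30) = 1/2010, and |x - 132/37| = |239*37 - 132*67|/(67*37) = 1/2479.
Cross-multiplying, 1*2010 = 2010 < 2479 = 1*2479, so 1/2479 is smaller: the intermediate fraction 132/37 is closer to x than 107/30.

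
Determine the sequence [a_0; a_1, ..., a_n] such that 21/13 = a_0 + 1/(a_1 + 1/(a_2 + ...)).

[1; 1, 1, 1, 1, 2]

Run the Euclidean algorithm on 21 and 13; the successive quotients are the partial quotients a_0, a_1, ... (each step inverts the fractional part left over by the previous one):
  21 = 1*13 + 8, so a_0 = 1.
  13 = 1*8 + 5, so a_1 = 1.
  8 = 1*5 + 3, so a_2 = 1.
  5 = 1*3 + 2, so a_3 = 1.
  3 = 1*2 + 1, so a_4 = 1.
  2 = 2*1 + 0, so a_5 = 2.
The remainder reaches 0 after 6 divisions, so the expansion has 6 partial quotients, read off in order.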